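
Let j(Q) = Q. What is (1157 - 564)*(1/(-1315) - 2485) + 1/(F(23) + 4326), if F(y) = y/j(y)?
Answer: -8384822382621/5690005 ≈ -1.4736e+6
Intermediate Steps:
F(y) = 1 (F(y) = y/y = 1)
(1157 - 564)*(1/(-1315) - 2485) + 1/(F(23) + 4326) = (1157 - 564)*(1/(-1315) - 2485) + 1/(1 + 4326) = 593*(-1/1315 - 2485) + 1/4327 = 593*(-3267776/1315) + 1/4327 = -1937791168/1315 + 1/4327 = -8384822382621/5690005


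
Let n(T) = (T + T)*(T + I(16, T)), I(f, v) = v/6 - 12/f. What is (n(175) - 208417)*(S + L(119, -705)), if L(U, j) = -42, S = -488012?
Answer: 200914017829/3 ≈ 6.6971e+10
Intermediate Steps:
I(f, v) = -12/f + v/6 (I(f, v) = v*(1/6) - 12/f = v/6 - 12/f = -12/f + v/6)
n(T) = 2*T*(-3/4 + 7*T/6) (n(T) = (T + T)*(T + (-12/16 + T/6)) = (2*T)*(T + (-12*1/16 + T/6)) = (2*T)*(T + (-3/4 + T/6)) = (2*T)*(-3/4 + 7*T/6) = 2*T*(-3/4 + 7*T/6))
(n(175) - 208417)*(S + L(119, -705)) = ((1/6)*175*(-9 + 14*175) - 208417)*(-488012 - 42) = ((1/6)*175*(-9 + 2450) - 208417)*(-488054) = ((1/6)*175*2441 - 208417)*(-488054) = (427175/6 - 208417)*(-488054) = -823327/6*(-488054) = 200914017829/3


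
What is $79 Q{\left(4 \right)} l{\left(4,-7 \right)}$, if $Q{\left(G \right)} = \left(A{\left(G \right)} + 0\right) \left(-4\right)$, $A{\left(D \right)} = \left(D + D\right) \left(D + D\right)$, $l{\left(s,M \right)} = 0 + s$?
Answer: $-80896$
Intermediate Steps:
$l{\left(s,M \right)} = s$
$A{\left(D \right)} = 4 D^{2}$ ($A{\left(D \right)} = 2 D 2 D = 4 D^{2}$)
$Q{\left(G \right)} = - 16 G^{2}$ ($Q{\left(G \right)} = \left(4 G^{2} + 0\right) \left(-4\right) = 4 G^{2} \left(-4\right) = - 16 G^{2}$)
$79 Q{\left(4 \right)} l{\left(4,-7 \right)} = 79 \left(- 16 \cdot 4^{2}\right) 4 = 79 \left(\left(-16\right) 16\right) 4 = 79 \left(-256\right) 4 = \left(-20224\right) 4 = -80896$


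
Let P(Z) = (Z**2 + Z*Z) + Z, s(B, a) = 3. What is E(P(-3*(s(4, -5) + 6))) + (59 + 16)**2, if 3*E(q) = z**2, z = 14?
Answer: 17071/3 ≈ 5690.3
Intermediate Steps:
P(Z) = Z + 2*Z**2 (P(Z) = (Z**2 + Z**2) + Z = 2*Z**2 + Z = Z + 2*Z**2)
E(q) = 196/3 (E(q) = (1/3)*14**2 = (1/3)*196 = 196/3)
E(P(-3*(s(4, -5) + 6))) + (59 + 16)**2 = 196/3 + (59 + 16)**2 = 196/3 + 75**2 = 196/3 + 5625 = 17071/3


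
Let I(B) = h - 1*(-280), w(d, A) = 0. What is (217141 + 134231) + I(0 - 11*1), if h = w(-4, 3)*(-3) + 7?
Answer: 351659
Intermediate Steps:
h = 7 (h = 0*(-3) + 7 = 0 + 7 = 7)
I(B) = 287 (I(B) = 7 - 1*(-280) = 7 + 280 = 287)
(217141 + 134231) + I(0 - 11*1) = (217141 + 134231) + 287 = 351372 + 287 = 351659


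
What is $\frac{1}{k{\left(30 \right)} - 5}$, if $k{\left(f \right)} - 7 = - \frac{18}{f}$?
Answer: $\frac{5}{7} \approx 0.71429$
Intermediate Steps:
$k{\left(f \right)} = 7 - \frac{18}{f}$
$\frac{1}{k{\left(30 \right)} - 5} = \frac{1}{\left(7 - \frac{18}{30}\right) - 5} = \frac{1}{\left(7 - \frac{3}{5}\right) - 5} = \frac{1}{\frac{32}{5} - 5} = \frac{1}{\frac{7}{5}} = \frac{5}{7}$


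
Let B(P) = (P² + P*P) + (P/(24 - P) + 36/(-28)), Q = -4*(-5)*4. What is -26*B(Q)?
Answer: -2329106/7 ≈ -3.3273e+5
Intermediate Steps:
Q = 80 (Q = 20*4 = 80)
B(P) = -9/7 + 2*P² + P/(24 - P) (B(P) = (P² + P²) + (P/(24 - P) + 36*(-1/28)) = 2*P² + (P/(24 - P) - 9/7) = 2*P² + (-9/7 + P/(24 - P)) = -9/7 + 2*P² + P/(24 - P))
-26*B(Q) = -52*(108 - 168*80² - 8*80 + 7*80³)/(7*(-24 + 80)) = -52*(108 - 168*6400 - 640 + 7*512000)/(7*56) = -52*(108 - 1075200 - 640 + 3584000)/(7*56) = -52*2508268/(7*56) = -26*89581/7 = -2329106/7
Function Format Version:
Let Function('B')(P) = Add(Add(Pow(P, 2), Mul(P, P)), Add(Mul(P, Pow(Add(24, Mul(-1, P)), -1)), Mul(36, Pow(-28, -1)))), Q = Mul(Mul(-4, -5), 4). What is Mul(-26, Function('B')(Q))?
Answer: Rational(-2329106, 7) ≈ -3.3273e+5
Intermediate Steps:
Q = 80 (Q = Mul(20, 4) = 80)
Function('B')(P) = Add(Rational(-9, 7), Mul(2, Pow(P, 2)), Mul(P, Pow(Add(24, Mul(-1, P)), -1))) (Function('B')(P) = Add(Add(Pow(P, 2), Pow(P, 2)), Add(Mul(P, Pow(Add(24, Mul(-1, P)), -1)), Mul(36, Rational(-1, 28)))) = Add(Mul(2, Pow(P, 2)), Add(Mul(P, Pow(Add(24, Mul(-1, P)), -1)), Rational(-9, 7))) = Add(Mul(2, Pow(P, 2)), Add(Rational(-9, 7), Mul(P, Pow(Add(24, Mul(-1, P)), -1)))) = Add(Rational(-9, 7), Mul(2, Pow(P, 2)), Mul(P, Pow(Add(24, Mul(-1, P)), -1))))
Mul(-26, Function('B')(Q)) = Mul(-26, Mul(Rational(2, 7), Pow(Add(-24, 80), -1), Add(108, Mul(-168, Pow(80, 2)), Mul(-8, 80), Mul(7, Pow(80, 3))))) = Mul(-26, Mul(Rational(2, 7), Pow(56, -1), Add(108, Mul(-168, 6400), -640, Mul(7, 512000)))) = Mul(-26, Mul(Rational(2, 7), Rational(1, 56), Add(108, -1075200, -640, 3584000))) = Mul(-26, Mul(Rational(2, 7), Rational(1, 56), 2508268)) = Mul(-26, Rational(89581, 7)) = Rational(-2329106, 7)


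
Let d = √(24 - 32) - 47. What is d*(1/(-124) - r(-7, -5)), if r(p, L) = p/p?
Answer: 5875/124 - 125*I*√2/62 ≈ 47.379 - 2.8512*I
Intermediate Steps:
r(p, L) = 1
d = -47 + 2*I*√2 (d = √(-8) - 47 = 2*I*√2 - 47 = -47 + 2*I*√2 ≈ -47.0 + 2.8284*I)
d*(1/(-124) - r(-7, -5)) = (-47 + 2*I*√2)*(1/(-124) - 1*1) = (-47 + 2*I*√2)*(-1/124 - 1) = (-47 + 2*I*√2)*(-125/124) = 5875/124 - 125*I*√2/62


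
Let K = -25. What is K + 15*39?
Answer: 560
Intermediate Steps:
K + 15*39 = -25 + 15*39 = -25 + 585 = 560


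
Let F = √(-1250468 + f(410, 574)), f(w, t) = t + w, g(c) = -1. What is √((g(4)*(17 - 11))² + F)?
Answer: √(36 + 2*I*√312371) ≈ 24.025 + 23.264*I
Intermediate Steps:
F = 2*I*√312371 (F = √(-1250468 + (574 + 410)) = √(-1250468 + 984) = √(-1249484) = 2*I*√312371 ≈ 1117.8*I)
√((g(4)*(17 - 11))² + F) = √((-(17 - 11))² + 2*I*√312371) = √((-1*6)² + 2*I*√312371) = √((-6)² + 2*I*√312371) = √(36 + 2*I*√312371)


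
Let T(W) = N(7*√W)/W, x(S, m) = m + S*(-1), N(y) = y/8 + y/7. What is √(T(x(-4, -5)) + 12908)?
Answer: √(206528 - 30*I)/4 ≈ 113.61 - 0.0082517*I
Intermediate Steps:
N(y) = 15*y/56 (N(y) = y*(⅛) + y*(⅐) = y/8 + y/7 = 15*y/56)
x(S, m) = m - S
T(W) = 15/(8*√W) (T(W) = (15*(7*√W)/56)/W = (15*√W/8)/W = 15/(8*√W))
√(T(x(-4, -5)) + 12908) = √(15/(8*√(-5 - 1*(-4))) + 12908) = √(15/(8*√(-5 + 4)) + 12908) = √(15/(8*√(-1)) + 12908) = √(15*(-I)/8 + 12908) = √(-15*I/8 + 12908) = √(12908 - 15*I/8)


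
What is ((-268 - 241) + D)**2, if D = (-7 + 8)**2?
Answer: 258064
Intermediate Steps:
D = 1 (D = 1**2 = 1)
((-268 - 241) + D)**2 = ((-268 - 241) + 1)**2 = (-509 + 1)**2 = (-508)**2 = 258064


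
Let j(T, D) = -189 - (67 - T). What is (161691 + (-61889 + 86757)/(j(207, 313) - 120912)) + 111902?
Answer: 33094058005/120961 ≈ 2.7359e+5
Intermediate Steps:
j(T, D) = -256 + T (j(T, D) = -189 + (-67 + T) = -256 + T)
(161691 + (-61889 + 86757)/(j(207, 313) - 120912)) + 111902 = (161691 + (-61889 + 86757)/((-256 + 207) - 120912)) + 111902 = (161691 + 24868/(-49 - 120912)) + 111902 = (161691 + 24868/(-120961)) + 111902 = (161691 + 24868*(-1/120961)) + 111902 = (161691 - 24868/120961) + 111902 = 19558280183/120961 + 111902 = 33094058005/120961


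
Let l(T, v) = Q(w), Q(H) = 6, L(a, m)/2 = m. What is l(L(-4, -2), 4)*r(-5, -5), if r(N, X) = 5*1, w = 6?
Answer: 30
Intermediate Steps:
L(a, m) = 2*m
l(T, v) = 6
r(N, X) = 5
l(L(-4, -2), 4)*r(-5, -5) = 6*5 = 30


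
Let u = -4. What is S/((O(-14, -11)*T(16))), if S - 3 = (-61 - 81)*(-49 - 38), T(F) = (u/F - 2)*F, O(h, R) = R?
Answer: 1373/44 ≈ 31.205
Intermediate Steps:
T(F) = F*(-2 - 4/F) (T(F) = (-4/F - 2)*F = (-2 - 4/F)*F = F*(-2 - 4/F))
S = 12357 (S = 3 + (-61 - 81)*(-49 - 38) = 3 - 142*(-87) = 3 + 12354 = 12357)
S/((O(-14, -11)*T(16))) = 12357/((-11*(-4 - 2*16))) = 12357/((-11*(-4 - 32))) = 12357/((-11*(-36))) = 12357/396 = 12357*(1/396) = 1373/44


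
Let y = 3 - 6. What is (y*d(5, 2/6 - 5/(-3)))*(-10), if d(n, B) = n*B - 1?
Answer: 270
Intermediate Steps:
d(n, B) = -1 + B*n (d(n, B) = B*n - 1 = -1 + B*n)
y = -3
(y*d(5, 2/6 - 5/(-3)))*(-10) = -3*(-1 + (2/6 - 5/(-3))*5)*(-10) = -3*(-1 + (2*(⅙) - 5*(-⅓))*5)*(-10) = -3*(-1 + (⅓ + 5/3)*5)*(-10) = -3*(-1 + 2*5)*(-10) = -3*(-1 + 10)*(-10) = -3*9*(-10) = -27*(-10) = 270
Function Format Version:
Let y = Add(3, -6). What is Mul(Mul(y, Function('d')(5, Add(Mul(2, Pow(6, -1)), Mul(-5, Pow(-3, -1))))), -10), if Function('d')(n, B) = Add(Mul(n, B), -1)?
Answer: 270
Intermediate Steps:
Function('d')(n, B) = Add(-1, Mul(B, n)) (Function('d')(n, B) = Add(Mul(B, n), -1) = Add(-1, Mul(B, n)))
y = -3
Mul(Mul(y, Function('d')(5, Add(Mul(2, Pow(6, -1)), Mul(-5, Pow(-3, -1))))), -10) = Mul(Mul(-3, Add(-1, Mul(Add(Mul(2, Pow(6, -1)), Mul(-5, Pow(-3, -1))), 5))), -10) = Mul(Mul(-3, Add(-1, Mul(Add(Mul(2, Rational(1, 6)), Mul(-5, Rational(-1, 3))), 5))), -10) = Mul(Mul(-3, Add(-1, Mul(Add(Rational(1, 3), Rational(5, 3)), 5))), -10) = Mul(Mul(-3, Add(-1, Mul(2, 5))), -10) = Mul(Mul(-3, Add(-1, 10)), -10) = Mul(Mul(-3, 9), -10) = Mul(-27, -10) = 270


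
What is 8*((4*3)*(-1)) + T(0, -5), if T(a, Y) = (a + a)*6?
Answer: -96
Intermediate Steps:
T(a, Y) = 12*a (T(a, Y) = (2*a)*6 = 12*a)
8*((4*3)*(-1)) + T(0, -5) = 8*((4*3)*(-1)) + 12*0 = 8*(12*(-1)) + 0 = 8*(-12) + 0 = -96 + 0 = -96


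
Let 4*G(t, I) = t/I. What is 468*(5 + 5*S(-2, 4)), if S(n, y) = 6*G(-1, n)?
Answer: 4095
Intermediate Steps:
G(t, I) = t/(4*I) (G(t, I) = (t/I)/4 = t/(4*I))
S(n, y) = -3/(2*n) (S(n, y) = 6*((¼)*(-1)/n) = 6*(-1/(4*n)) = -3/(2*n))
468*(5 + 5*S(-2, 4)) = 468*(5 + 5*(-3/2/(-2))) = 468*(5 + 5*(-3/2*(-½))) = 468*(5 + 5*(¾)) = 468*(5 + 15/4) = 468*(35/4) = 4095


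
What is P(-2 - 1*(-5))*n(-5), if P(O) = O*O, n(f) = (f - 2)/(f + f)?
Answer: 63/10 ≈ 6.3000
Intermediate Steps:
n(f) = (-2 + f)/(2*f) (n(f) = (-2 + f)/((2*f)) = (-2 + f)*(1/(2*f)) = (-2 + f)/(2*f))
P(O) = O**2
P(-2 - 1*(-5))*n(-5) = (-2 - 1*(-5))**2*((1/2)*(-2 - 5)/(-5)) = (-2 + 5)**2*((1/2)*(-1/5)*(-7)) = 3**2*(7/10) = 9*(7/10) = 63/10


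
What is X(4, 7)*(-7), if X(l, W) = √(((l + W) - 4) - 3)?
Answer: -14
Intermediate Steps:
X(l, W) = √(-7 + W + l) (X(l, W) = √(((W + l) - 4) - 3) = √((-4 + W + l) - 3) = √(-7 + W + l))
X(4, 7)*(-7) = √(-7 + 7 + 4)*(-7) = √4*(-7) = 2*(-7) = -14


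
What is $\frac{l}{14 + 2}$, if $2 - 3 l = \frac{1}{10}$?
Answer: $\frac{19}{480} \approx 0.039583$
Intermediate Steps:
$l = \frac{19}{30}$ ($l = \frac{2}{3} - \frac{1}{3 \cdot 10} = \frac{2}{3} - \frac{1}{30} = \frac{19}{30} \approx 0.63333$)
$\frac{l}{14 + 2} = \frac{19}{30 \left(14 + 2\right)} = \frac{19}{30 \cdot 16} = \frac{19}{30} \cdot \frac{1}{16} = \frac{19}{480}$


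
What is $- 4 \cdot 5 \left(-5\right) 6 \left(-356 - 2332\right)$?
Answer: $-1612800$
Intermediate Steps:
$- 4 \cdot 5 \left(-5\right) 6 \left(-356 - 2332\right) = - 20 \left(-5\right) 6 \left(-356 - 2332\right) = - \left(-100\right) 6 \left(-2688\right) = \left(-1\right) \left(-600\right) \left(-2688\right) = 600 \left(-2688\right) = -1612800$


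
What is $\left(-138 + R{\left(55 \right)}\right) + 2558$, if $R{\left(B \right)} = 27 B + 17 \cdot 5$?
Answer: $3990$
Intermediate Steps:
$R{\left(B \right)} = 85 + 27 B$ ($R{\left(B \right)} = 27 B + 85 = 85 + 27 B$)
$\left(-138 + R{\left(55 \right)}\right) + 2558 = \left(-138 + \left(85 + 27 \cdot 55\right)\right) + 2558 = \left(-138 + \left(85 + 1485\right)\right) + 2558 = \left(-138 + 1570\right) + 2558 = 1432 + 2558 = 3990$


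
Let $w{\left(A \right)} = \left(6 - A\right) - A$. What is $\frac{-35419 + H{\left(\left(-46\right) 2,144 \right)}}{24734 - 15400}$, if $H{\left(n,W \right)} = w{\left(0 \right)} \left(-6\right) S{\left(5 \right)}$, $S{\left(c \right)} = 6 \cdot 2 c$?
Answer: $- \frac{37579}{9334} \approx -4.026$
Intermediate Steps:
$S{\left(c \right)} = 12 c$
$w{\left(A \right)} = 6 - 2 A$
$H{\left(n,W \right)} = -2160$ ($H{\left(n,W \right)} = \left(6 - 0\right) \left(-6\right) 12 \cdot 5 = \left(6 + 0\right) \left(-6\right) 60 = 6 \left(-6\right) 60 = \left(-36\right) 60 = -2160$)
$\frac{-35419 + H{\left(\left(-46\right) 2,144 \right)}}{24734 - 15400} = \frac{-35419 - 2160}{24734 - 15400} = - \frac{37579}{9334}$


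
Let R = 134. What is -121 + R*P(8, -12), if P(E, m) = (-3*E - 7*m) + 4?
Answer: 8455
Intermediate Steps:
P(E, m) = 4 - 7*m - 3*E (P(E, m) = (-7*m - 3*E) + 4 = 4 - 7*m - 3*E)
-121 + R*P(8, -12) = -121 + 134*(4 - 7*(-12) - 3*8) = -121 + 134*(4 + 84 - 24) = -121 + 134*64 = -121 + 8576 = 8455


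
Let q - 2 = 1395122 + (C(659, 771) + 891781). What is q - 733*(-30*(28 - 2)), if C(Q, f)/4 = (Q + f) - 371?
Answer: 2862881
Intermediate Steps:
C(Q, f) = -1484 + 4*Q + 4*f (C(Q, f) = 4*((Q + f) - 371) = 4*(-371 + Q + f) = -1484 + 4*Q + 4*f)
q = 2291141 (q = 2 + (1395122 + ((-1484 + 4*659 + 4*771) + 891781)) = 2 + (1395122 + ((-1484 + 2636 + 3084) + 891781)) = 2 + (1395122 + (4236 + 891781)) = 2 + (1395122 + 896017) = 2 + 2291139 = 2291141)
q - 733*(-30*(28 - 2)) = 2291141 - 733*(-30*(28 - 2)) = 2291141 - 733*(-30*26) = 2291141 - 733*(-780) = 2291141 - 1*(-571740) = 2291141 + 571740 = 2862881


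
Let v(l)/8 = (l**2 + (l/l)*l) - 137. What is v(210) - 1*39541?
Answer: 313843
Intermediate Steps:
v(l) = -1096 + 8*l + 8*l**2 (v(l) = 8*((l**2 + (l/l)*l) - 137) = 8*((l**2 + 1*l) - 137) = 8*((l**2 + l) - 137) = 8*((l + l**2) - 137) = 8*(-137 + l + l**2) = -1096 + 8*l + 8*l**2)
v(210) - 1*39541 = (-1096 + 8*210 + 8*210**2) - 1*39541 = (-1096 + 1680 + 8*44100) - 39541 = (-1096 + 1680 + 352800) - 39541 = 353384 - 39541 = 313843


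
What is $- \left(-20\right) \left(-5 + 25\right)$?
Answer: $400$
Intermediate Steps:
$- \left(-20\right) \left(-5 + 25\right) = - \left(-20\right) 20 = \left(-1\right) \left(-400\right) = 400$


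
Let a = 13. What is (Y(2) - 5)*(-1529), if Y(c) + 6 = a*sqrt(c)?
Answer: 16819 - 19877*sqrt(2) ≈ -11291.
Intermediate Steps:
Y(c) = -6 + 13*sqrt(c)
(Y(2) - 5)*(-1529) = ((-6 + 13*sqrt(2)) - 5)*(-1529) = (-11 + 13*sqrt(2))*(-1529) = 16819 - 19877*sqrt(2)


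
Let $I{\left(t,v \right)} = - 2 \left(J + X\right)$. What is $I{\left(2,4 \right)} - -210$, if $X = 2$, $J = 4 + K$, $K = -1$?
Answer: $200$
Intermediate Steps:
$J = 3$ ($J = 4 - 1 = 3$)
$I{\left(t,v \right)} = -10$ ($I{\left(t,v \right)} = - 2 \left(3 + 2\right) = \left(-2\right) 5 = -10$)
$I{\left(2,4 \right)} - -210 = -10 - -210 = -10 + 210 = 200$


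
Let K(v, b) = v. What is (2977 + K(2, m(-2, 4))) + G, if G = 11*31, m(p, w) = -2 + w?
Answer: 3320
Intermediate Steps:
G = 341
(2977 + K(2, m(-2, 4))) + G = (2977 + 2) + 341 = 2979 + 341 = 3320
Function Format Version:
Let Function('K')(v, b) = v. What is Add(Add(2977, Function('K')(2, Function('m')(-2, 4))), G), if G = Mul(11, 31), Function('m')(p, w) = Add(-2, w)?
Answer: 3320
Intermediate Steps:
G = 341
Add(Add(2977, Function('K')(2, Function('m')(-2, 4))), G) = Add(Add(2977, 2), 341) = Add(2979, 341) = 3320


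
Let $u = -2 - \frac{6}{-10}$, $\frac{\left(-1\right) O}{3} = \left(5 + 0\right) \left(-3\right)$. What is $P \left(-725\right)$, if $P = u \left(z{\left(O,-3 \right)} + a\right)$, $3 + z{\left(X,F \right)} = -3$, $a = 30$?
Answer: $24360$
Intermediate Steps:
$O = 45$ ($O = - 3 \left(5 + 0\right) \left(-3\right) = - 3 \cdot 5 \left(-3\right) = \left(-3\right) \left(-15\right) = 45$)
$u = - \frac{7}{5}$ ($u = -2 - 6 \left(- \frac{1}{10}\right) = -2 - - \frac{3}{5} = -2 + \frac{3}{5} = - \frac{7}{5} \approx -1.4$)
$z{\left(X,F \right)} = -6$ ($z{\left(X,F \right)} = -3 - 3 = -6$)
$P = - \frac{168}{5}$ ($P = - \frac{7 \left(-6 + 30\right)}{5} = \left(- \frac{7}{5}\right) 24 = - \frac{168}{5} \approx -33.6$)
$P \left(-725\right) = \left(- \frac{168}{5}\right) \left(-725\right) = 24360$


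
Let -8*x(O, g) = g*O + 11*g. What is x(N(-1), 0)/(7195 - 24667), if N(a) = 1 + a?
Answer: 0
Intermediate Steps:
x(O, g) = -11*g/8 - O*g/8 (x(O, g) = -(g*O + 11*g)/8 = -(O*g + 11*g)/8 = -(11*g + O*g)/8 = -11*g/8 - O*g/8)
x(N(-1), 0)/(7195 - 24667) = (-⅛*0*(11 + (1 - 1)))/(7195 - 24667) = -⅛*0*(11 + 0)/(-17472) = -⅛*0*11*(-1/17472) = 0*(-1/17472) = 0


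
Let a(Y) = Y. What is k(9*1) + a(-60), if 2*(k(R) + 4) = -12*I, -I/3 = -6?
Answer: -172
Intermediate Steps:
I = 18 (I = -3*(-6) = 18)
k(R) = -112 (k(R) = -4 + (-12*18)/2 = -4 + (1/2)*(-216) = -4 - 108 = -112)
k(9*1) + a(-60) = -112 - 60 = -172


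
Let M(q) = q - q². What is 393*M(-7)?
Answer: -22008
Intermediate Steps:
393*M(-7) = 393*(-7*(1 - 1*(-7))) = 393*(-7*(1 + 7)) = 393*(-7*8) = 393*(-56) = -22008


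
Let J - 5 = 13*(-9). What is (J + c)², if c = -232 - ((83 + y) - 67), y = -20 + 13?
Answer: 124609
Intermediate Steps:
J = -112 (J = 5 + 13*(-9) = 5 - 117 = -112)
y = -7
c = -241 (c = -232 - ((83 - 7) - 67) = -232 - (76 - 67) = -232 - 1*9 = -232 - 9 = -241)
(J + c)² = (-112 - 241)² = (-353)² = 124609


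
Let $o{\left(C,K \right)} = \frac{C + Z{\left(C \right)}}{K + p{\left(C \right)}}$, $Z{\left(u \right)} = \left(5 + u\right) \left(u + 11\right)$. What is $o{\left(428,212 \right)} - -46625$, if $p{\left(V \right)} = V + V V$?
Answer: $\frac{8570984515}{183824} \approx 46626.0$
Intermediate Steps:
$Z{\left(u \right)} = \left(5 + u\right) \left(11 + u\right)$
$p{\left(V \right)} = V + V^{2}$
$o{\left(C,K \right)} = \frac{55 + C^{2} + 17 C}{K + C \left(1 + C\right)}$ ($o{\left(C,K \right)} = \frac{C + \left(55 + C^{2} + 16 C\right)}{K + C \left(1 + C\right)} = \frac{55 + C^{2} + 17 C}{K + C \left(1 + C\right)}$)
$o{\left(428,212 \right)} - -46625 = \frac{55 + 428^{2} + 17 \cdot 428}{212 + 428 \left(1 + 428\right)} - -46625 = \frac{55 + 183184 + 7276}{212 + 428 \cdot 429} + 46625 = \frac{1}{212 + 183612} \cdot 190515 + 46625 = \frac{1}{183824} \cdot 190515 + 46625 = \frac{190515}{183824} + 46625 = \frac{8570984515}{183824}$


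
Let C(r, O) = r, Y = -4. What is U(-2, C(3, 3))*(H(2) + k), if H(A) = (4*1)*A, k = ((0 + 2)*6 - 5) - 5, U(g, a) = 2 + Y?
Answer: -20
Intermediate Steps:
U(g, a) = -2 (U(g, a) = 2 - 4 = -2)
k = 2 (k = (2*6 - 5) - 5 = (12 - 5) - 5 = 7 - 5 = 2)
H(A) = 4*A
U(-2, C(3, 3))*(H(2) + k) = -2*(4*2 + 2) = -2*(8 + 2) = -2*10 = -20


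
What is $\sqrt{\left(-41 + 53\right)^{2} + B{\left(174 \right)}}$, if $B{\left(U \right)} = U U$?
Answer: $78 \sqrt{5} \approx 174.41$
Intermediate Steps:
$B{\left(U \right)} = U^{2}$
$\sqrt{\left(-41 + 53\right)^{2} + B{\left(174 \right)}} = \sqrt{\left(-41 + 53\right)^{2} + 174^{2}} = \sqrt{12^{2} + 30276} = \sqrt{144 + 30276} = \sqrt{30420} = 78 \sqrt{5}$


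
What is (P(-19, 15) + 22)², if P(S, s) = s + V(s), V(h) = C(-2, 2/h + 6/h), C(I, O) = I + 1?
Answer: 1296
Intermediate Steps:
C(I, O) = 1 + I
V(h) = -1 (V(h) = 1 - 2 = -1)
P(S, s) = -1 + s (P(S, s) = s - 1 = -1 + s)
(P(-19, 15) + 22)² = ((-1 + 15) + 22)² = (14 + 22)² = 36² = 1296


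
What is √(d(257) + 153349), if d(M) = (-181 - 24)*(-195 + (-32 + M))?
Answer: 13*√871 ≈ 383.67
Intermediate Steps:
d(M) = 46535 - 205*M (d(M) = -205*(-227 + M) = 46535 - 205*M)
√(d(257) + 153349) = √((46535 - 205*257) + 153349) = √((46535 - 52685) + 153349) = √(-6150 + 153349) = √147199 = 13*√871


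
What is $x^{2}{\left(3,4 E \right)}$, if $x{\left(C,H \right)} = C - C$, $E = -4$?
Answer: $0$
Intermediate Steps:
$x{\left(C,H \right)} = 0$
$x^{2}{\left(3,4 E \right)} = 0^{2} = 0$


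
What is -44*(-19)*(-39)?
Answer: -32604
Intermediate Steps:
-44*(-19)*(-39) = 836*(-39) = -32604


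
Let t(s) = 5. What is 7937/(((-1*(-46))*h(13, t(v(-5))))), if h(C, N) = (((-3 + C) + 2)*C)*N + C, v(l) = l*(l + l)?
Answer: 7937/36478 ≈ 0.21758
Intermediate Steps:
v(l) = 2*l² (v(l) = l*(2*l) = 2*l²)
h(C, N) = C + C*N*(-1 + C) (h(C, N) = ((-1 + C)*C)*N + C = (C*(-1 + C))*N + C = C*N*(-1 + C) + C = C + C*N*(-1 + C))
7937/(((-1*(-46))*h(13, t(v(-5))))) = 7937/(((-1*(-46))*(13*(1 - 1*5 + 13*5)))) = 7937/((46*(13*(1 - 5 + 65)))) = 7937/((46*(13*61))) = 7937/((46*793)) = 7937/36478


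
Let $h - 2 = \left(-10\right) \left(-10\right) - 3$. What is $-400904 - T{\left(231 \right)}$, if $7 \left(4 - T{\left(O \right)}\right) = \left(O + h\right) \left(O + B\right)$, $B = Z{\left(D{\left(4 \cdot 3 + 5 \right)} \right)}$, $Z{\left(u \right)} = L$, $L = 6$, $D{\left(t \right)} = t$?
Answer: $- \frac{2728146}{7} \approx -3.8974 \cdot 10^{5}$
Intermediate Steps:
$Z{\left(u \right)} = 6$
$B = 6$
$h = 99$ ($h = 2 - -97 = 2 + \left(100 - 3\right) = 2 + 97 = 99$)
$T{\left(O \right)} = 4 - \frac{\left(6 + O\right) \left(99 + O\right)}{7}$ ($T{\left(O \right)} = 4 - \frac{\left(O + 99\right) \left(O + 6\right)}{7} = 4 - \frac{\left(99 + O\right) \left(6 + O\right)}{7} = 4 - \frac{\left(6 + O\right) \left(99 + O\right)}{7}$)
$-400904 - T{\left(231 \right)} = -400904 - \left(- \frac{566}{7} - 3465 - \frac{231^{2}}{7}\right) = -400904 - \left(- \frac{566}{7} - 3465 - 7623\right) = -400904 - - \frac{78182}{7} = -400904 + \frac{78182}{7} = - \frac{2728146}{7}$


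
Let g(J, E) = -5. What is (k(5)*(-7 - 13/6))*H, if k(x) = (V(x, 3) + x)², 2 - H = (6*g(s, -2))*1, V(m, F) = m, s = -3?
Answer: -88000/3 ≈ -29333.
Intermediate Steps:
H = 32 (H = 2 - 6*(-5) = 2 - (-30) = 2 - 1*(-30) = 2 + 30 = 32)
k(x) = 4*x² (k(x) = (x + x)² = (2*x)² = 4*x²)
(k(5)*(-7 - 13/6))*H = ((4*5²)*(-7 - 13/6))*32 = ((4*25)*(-7 - 13*⅙))*32 = (100*(-7 - 13/6))*32 = (100*(-55/6))*32 = -2750/3*32 = -88000/3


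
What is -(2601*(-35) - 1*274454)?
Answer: 365489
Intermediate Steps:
-(2601*(-35) - 1*274454) = -(-91035 - 274454) = -1*(-365489) = 365489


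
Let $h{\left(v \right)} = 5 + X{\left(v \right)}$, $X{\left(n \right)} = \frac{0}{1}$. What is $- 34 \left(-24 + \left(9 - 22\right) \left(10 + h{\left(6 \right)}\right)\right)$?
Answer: $7446$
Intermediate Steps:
$X{\left(n \right)} = 0$ ($X{\left(n \right)} = 0 \cdot 1 = 0$)
$h{\left(v \right)} = 5$ ($h{\left(v \right)} = 5 + 0 = 5$)
$- 34 \left(-24 + \left(9 - 22\right) \left(10 + h{\left(6 \right)}\right)\right) = - 34 \left(-24 + \left(9 - 22\right) \left(10 + 5\right)\right) = - 34 \left(-24 - 195\right) = \left(-34\right) \left(-219\right) = 7446$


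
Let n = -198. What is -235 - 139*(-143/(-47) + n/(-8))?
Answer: -770455/188 ≈ -4098.2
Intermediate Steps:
-235 - 139*(-143/(-47) + n/(-8)) = -235 - 139*(-143/(-47) - 198/(-8)) = -235 - 139*(-143*(-1/47) - 198*(-1/8)) = -235 - 139*(143/47 + 99/4) = -235 - 139*5225/188 = -235 - 726275/188 = -770455/188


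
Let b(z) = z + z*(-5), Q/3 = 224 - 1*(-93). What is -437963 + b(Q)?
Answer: -441767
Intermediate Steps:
Q = 951 (Q = 3*(224 - 1*(-93)) = 3*(224 + 93) = 3*317 = 951)
b(z) = -4*z (b(z) = z - 5*z = -4*z)
-437963 + b(Q) = -437963 - 4*951 = -437963 - 3804 = -441767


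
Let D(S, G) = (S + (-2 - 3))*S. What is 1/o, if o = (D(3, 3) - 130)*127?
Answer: -1/17272 ≈ -5.7897e-5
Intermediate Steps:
D(S, G) = S*(-5 + S) (D(S, G) = (S - 5)*S = (-5 + S)*S = S*(-5 + S))
o = -17272 (o = (3*(-5 + 3) - 130)*127 = (3*(-2) - 130)*127 = (-6 - 130)*127 = -136*127 = -17272)
1/o = 1/(-17272) = -1/17272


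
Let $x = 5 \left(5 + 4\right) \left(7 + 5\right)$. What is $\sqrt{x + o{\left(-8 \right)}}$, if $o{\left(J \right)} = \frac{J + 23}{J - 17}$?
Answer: $\frac{\sqrt{13485}}{5} \approx 23.225$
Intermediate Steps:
$o{\left(J \right)} = \frac{23 + J}{-17 + J}$
$x = 540$ ($x = 5 \cdot 9 \cdot 12 = 45 \cdot 12 = 540$)
$\sqrt{x + o{\left(-8 \right)}} = \sqrt{540 + \frac{23 - 8}{-17 - 8}} = \sqrt{540 + \frac{1}{-25} \cdot 15} = \sqrt{540 - \frac{3}{5}} = \sqrt{\frac{2697}{5}} = \frac{\sqrt{13485}}{5}$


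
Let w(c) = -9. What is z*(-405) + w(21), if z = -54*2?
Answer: 43731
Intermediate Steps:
z = -108
z*(-405) + w(21) = -108*(-405) - 9 = 43740 - 9 = 43731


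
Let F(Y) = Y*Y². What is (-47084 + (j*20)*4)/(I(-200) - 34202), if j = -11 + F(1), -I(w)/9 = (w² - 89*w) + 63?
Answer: 47884/554969 ≈ 0.086282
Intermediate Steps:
I(w) = -567 - 9*w² + 801*w (I(w) = -9*((w² - 89*w) + 63) = -9*(63 + w² - 89*w) = -567 - 9*w² + 801*w)
F(Y) = Y³
j = -10 (j = -11 + 1³ = -11 + 1 = -10)
(-47084 + (j*20)*4)/(I(-200) - 34202) = (-47084 - 10*20*4)/((-567 - 9*(-200)² + 801*(-200)) - 34202) = (-47084 - 200*4)/((-567 - 9*40000 - 160200) - 34202) = (-47084 - 800)/((-567 - 360000 - 160200) - 34202) = -47884/(-520767 - 34202) = -47884/(-554969) = -47884*(-1/554969) = 47884/554969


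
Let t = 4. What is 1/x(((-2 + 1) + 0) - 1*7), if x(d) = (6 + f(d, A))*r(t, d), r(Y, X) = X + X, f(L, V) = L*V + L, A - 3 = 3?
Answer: 1/800 ≈ 0.0012500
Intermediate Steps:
A = 6 (A = 3 + 3 = 6)
f(L, V) = L + L*V
r(Y, X) = 2*X
x(d) = 2*d*(6 + 7*d) (x(d) = (6 + d*(1 + 6))*(2*d) = (6 + d*7)*(2*d) = (6 + 7*d)*(2*d) = 2*d*(6 + 7*d))
1/x(((-2 + 1) + 0) - 1*7) = 1/(2*(((-2 + 1) + 0) - 1*7)*(6 + 7*(((-2 + 1) + 0) - 1*7))) = 1/(2*((-1 + 0) - 7)*(6 + 7*((-1 + 0) - 7))) = 1/(2*(-1 - 7)*(6 + 7*(-1 - 7))) = 1/(2*(-8)*(6 + 7*(-8))) = 1/(2*(-8)*(6 - 56)) = 1/(2*(-8)*(-50)) = 1/800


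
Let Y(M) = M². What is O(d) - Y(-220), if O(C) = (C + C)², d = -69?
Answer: -29356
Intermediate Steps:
O(C) = 4*C² (O(C) = (2*C)² = 4*C²)
O(d) - Y(-220) = 4*(-69)² - 1*(-220)² = 4*4761 - 1*48400 = 19044 - 48400 = -29356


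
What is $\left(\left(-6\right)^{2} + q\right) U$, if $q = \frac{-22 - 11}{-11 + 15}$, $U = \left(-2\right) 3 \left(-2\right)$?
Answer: $333$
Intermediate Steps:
$U = 12$ ($U = \left(-6\right) \left(-2\right) = 12$)
$q = - \frac{33}{4} \approx -8.25$
$\left(\left(-6\right)^{2} + q\right) U = \left(\left(-6\right)^{2} - \frac{33}{4}\right) 12 = \left(36 - \frac{33}{4}\right) 12 = \frac{111}{4} \cdot 12 = 333$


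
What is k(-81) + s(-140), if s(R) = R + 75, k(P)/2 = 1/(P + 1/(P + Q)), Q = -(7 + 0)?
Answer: -463561/7129 ≈ -65.025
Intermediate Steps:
Q = -7 (Q = -1*7 = -7)
k(P) = 2/(P + 1/(-7 + P)) (k(P) = 2/(P + 1/(P - 7)) = 2/(P + 1/(-7 + P)))
s(R) = 75 + R
k(-81) + s(-140) = 2*(-7 - 81)/(1 + (-81)**2 - 7*(-81)) + (75 - 140) = 2*(-88)/(1 + 6561 + 567) - 65 = 2*(-88)/7129 - 65 = 2*(1/7129)*(-88) - 65 = -176/7129 - 65 = -463561/7129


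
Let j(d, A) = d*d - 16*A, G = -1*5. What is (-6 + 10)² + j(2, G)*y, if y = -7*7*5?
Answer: -20564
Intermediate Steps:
y = -245 (y = -49*5 = -245)
G = -5
j(d, A) = d² - 16*A
(-6 + 10)² + j(2, G)*y = (-6 + 10)² + (2² - 16*(-5))*(-245) = 4² + (4 + 80)*(-245) = 16 + 84*(-245) = 16 - 20580 = -20564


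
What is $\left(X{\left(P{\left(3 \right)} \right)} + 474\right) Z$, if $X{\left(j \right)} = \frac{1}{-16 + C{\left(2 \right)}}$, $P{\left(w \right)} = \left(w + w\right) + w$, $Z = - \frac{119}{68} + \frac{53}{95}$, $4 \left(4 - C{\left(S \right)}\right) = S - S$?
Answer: $- \frac{858737}{1520} \approx -564.96$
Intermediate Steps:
$C{\left(S \right)} = 4$ ($C{\left(S \right)} = 4 - \frac{S - S}{4} = 4 - 0 = 4 + 0 = 4$)
$Z = - \frac{453}{380}$ ($Z = \left(-119\right) \frac{1}{68} + 53 \cdot \frac{1}{95} = - \frac{7}{4} + \frac{53}{95} = - \frac{453}{380} \approx -1.1921$)
$P{\left(w \right)} = 3 w$ ($P{\left(w \right)} = 2 w + w = 3 w$)
$X{\left(j \right)} = - \frac{1}{12}$ ($X{\left(j \right)} = \frac{1}{-16 + 4} = \frac{1}{-12} = - \frac{1}{12}$)
$\left(X{\left(P{\left(3 \right)} \right)} + 474\right) Z = \left(- \frac{1}{12} + 474\right) \left(- \frac{453}{380}\right) = \frac{5687}{12} \left(- \frac{453}{380}\right) = - \frac{858737}{1520}$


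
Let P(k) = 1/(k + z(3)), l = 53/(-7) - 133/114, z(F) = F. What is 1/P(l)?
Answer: -241/42 ≈ -5.7381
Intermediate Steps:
l = -367/42 (l = 53*(-⅐) - 133*1/114 = -53/7 - 7/6 = -367/42 ≈ -8.7381)
P(k) = 1/(3 + k) (P(k) = 1/(k + 3) = 1/(3 + k))
1/P(l) = 1/(1/(3 - 367/42)) = 1/(1/(-241/42)) = 1/(-42/241) = -241/42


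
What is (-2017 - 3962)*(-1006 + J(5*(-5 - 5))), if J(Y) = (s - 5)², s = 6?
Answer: 6008895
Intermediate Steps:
J(Y) = 1 (J(Y) = (6 - 5)² = 1² = 1)
(-2017 - 3962)*(-1006 + J(5*(-5 - 5))) = (-2017 - 3962)*(-1006 + 1) = -5979*(-1005) = 6008895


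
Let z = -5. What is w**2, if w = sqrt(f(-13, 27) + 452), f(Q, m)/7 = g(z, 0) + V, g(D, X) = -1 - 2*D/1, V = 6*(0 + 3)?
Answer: 641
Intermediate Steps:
V = 18 (V = 6*3 = 18)
g(D, X) = -1 - 2*D
f(Q, m) = 189 (f(Q, m) = 7*((-1 - 2*(-5)) + 18) = 7*((-1 + 10) + 18) = 7*(9 + 18) = 7*27 = 189)
w = sqrt(641) (w = sqrt(189 + 452) = sqrt(641) ≈ 25.318)
w**2 = (sqrt(641))**2 = 641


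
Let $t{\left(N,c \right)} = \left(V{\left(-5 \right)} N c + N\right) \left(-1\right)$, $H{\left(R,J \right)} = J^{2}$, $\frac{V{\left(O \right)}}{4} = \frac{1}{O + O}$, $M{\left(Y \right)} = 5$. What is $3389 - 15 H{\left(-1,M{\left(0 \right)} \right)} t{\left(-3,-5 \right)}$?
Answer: $14$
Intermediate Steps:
$V{\left(O \right)} = \frac{2}{O}$ ($V{\left(O \right)} = \frac{4}{O + O} = \frac{4}{2 O} = 4 \frac{1}{2 O} = \frac{2}{O}$)
$t{\left(N,c \right)} = - N + \frac{2 N c}{5}$ ($t{\left(N,c \right)} = \left(\frac{2}{-5} N c + N\right) \left(-1\right) = \left(2 \left(- \frac{1}{5}\right) N c + N\right) \left(-1\right) = \left(- \frac{2 N}{5} c + N\right) \left(-1\right) = \left(- \frac{2 N c}{5} + N\right) \left(-1\right) = \left(N - \frac{2 N c}{5}\right) \left(-1\right) = - N + \frac{2 N c}{5}$)
$3389 - 15 H{\left(-1,M{\left(0 \right)} \right)} t{\left(-3,-5 \right)} = 3389 - 15 \cdot 5^{2} \cdot \frac{1}{5} \left(-3\right) \left(-5 + 2 \left(-5\right)\right) = 3389 - 15 \cdot 25 \cdot \frac{1}{5} \left(-3\right) \left(-5 - 10\right) = 3389 - 375 \cdot \frac{1}{5} \left(-3\right) \left(-15\right) = 3389 - 375 \cdot 9 = 3389 - 3375 = 14$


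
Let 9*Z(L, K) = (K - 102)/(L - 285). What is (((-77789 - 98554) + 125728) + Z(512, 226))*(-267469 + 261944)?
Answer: 571319923525/2043 ≈ 2.7965e+8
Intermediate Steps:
Z(L, K) = (-102 + K)/(9*(-285 + L)) (Z(L, K) = ((K - 102)/(L - 285))/9 = ((-102 + K)/(-285 + L))/9 = (-102 + K)/(9*(-285 + L)))
(((-77789 - 98554) + 125728) + Z(512, 226))*(-267469 + 261944) = (((-77789 - 98554) + 125728) + (-102 + 226)/(9*(-285 + 512)))*(-267469 + 261944) = ((-176343 + 125728) + (⅑)*124/227)*(-5525) = (-50615 + (⅑)*(1/227)*124)*(-5525) = (-50615 + 124/2043)*(-5525) = -103406321/2043*(-5525) = 571319923525/2043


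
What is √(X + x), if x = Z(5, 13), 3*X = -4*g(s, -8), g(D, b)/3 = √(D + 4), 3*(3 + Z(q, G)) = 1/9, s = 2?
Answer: 2*√(-60 - 81*√6)/9 ≈ 3.5722*I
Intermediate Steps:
Z(q, G) = -80/27 (Z(q, G) = -3 + (⅓)/9 = -3 + (⅓)*(⅑) = -3 + 1/27 = -80/27)
g(D, b) = 3*√(4 + D) (g(D, b) = 3*√(D + 4) = 3*√(4 + D))
X = -4*√6 (X = (-12*√(4 + 2))/3 = (-12*√6)/3 = -4*√6 ≈ -9.7980)
x = -80/27 ≈ -2.9630
√(X + x) = √(-4*√6 - 80/27) = √(-80/27 - 4*√6)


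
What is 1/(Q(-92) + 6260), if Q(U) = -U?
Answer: 1/6352 ≈ 0.00015743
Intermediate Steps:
1/(Q(-92) + 6260) = 1/(-1*(-92) + 6260) = 1/(92 + 6260) = 1/6352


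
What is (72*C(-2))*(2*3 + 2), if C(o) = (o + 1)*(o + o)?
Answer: 2304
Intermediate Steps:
C(o) = 2*o*(1 + o) (C(o) = (1 + o)*(2*o) = 2*o*(1 + o))
(72*C(-2))*(2*3 + 2) = (72*(2*(-2)*(1 - 2)))*(2*3 + 2) = (72*(2*(-2)*(-1)))*(6 + 2) = (72*4)*8 = 288*8 = 2304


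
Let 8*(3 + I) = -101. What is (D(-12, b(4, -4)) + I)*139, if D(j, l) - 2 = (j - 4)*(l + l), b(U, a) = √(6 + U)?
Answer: -15151/8 - 4448*√10 ≈ -15960.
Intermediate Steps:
I = -125/8 (I = -3 + (⅛)*(-101) = -3 - 101/8 = -125/8 ≈ -15.625)
D(j, l) = 2 + 2*l*(-4 + j) (D(j, l) = 2 + (j - 4)*(l + l) = 2 + (-4 + j)*(2*l) = 2 + 2*l*(-4 + j))
(D(-12, b(4, -4)) + I)*139 = ((2 - 8*√(6 + 4) + 2*(-12)*√(6 + 4)) - 125/8)*139 = ((2 - 8*√10 + 2*(-12)*√10) - 125/8)*139 = ((2 - 8*√10 - 24*√10) - 125/8)*139 = ((2 - 32*√10) - 125/8)*139 = (-109/8 - 32*√10)*139 = -15151/8 - 4448*√10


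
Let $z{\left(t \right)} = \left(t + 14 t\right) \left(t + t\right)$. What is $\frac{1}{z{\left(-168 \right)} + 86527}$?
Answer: $\frac{1}{933247} \approx 1.0715 \cdot 10^{-6}$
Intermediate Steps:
$z{\left(t \right)} = 30 t^{2}$ ($z{\left(t \right)} = 15 t 2 t = 30 t^{2}$)
$\frac{1}{z{\left(-168 \right)} + 86527} = \frac{1}{30 \left(-168\right)^{2} + 86527} = \frac{1}{30 \cdot 28224 + 86527} = \frac{1}{846720 + 86527} = \frac{1}{933247}$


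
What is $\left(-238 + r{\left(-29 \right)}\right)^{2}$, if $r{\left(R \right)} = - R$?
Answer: $43681$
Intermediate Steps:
$\left(-238 + r{\left(-29 \right)}\right)^{2} = \left(-238 - -29\right)^{2} = \left(-238 + 29\right)^{2} = \left(-209\right)^{2} = 43681$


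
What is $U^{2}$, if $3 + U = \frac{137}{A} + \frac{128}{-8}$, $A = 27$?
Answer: $\frac{141376}{729} \approx 193.93$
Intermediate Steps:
$U = - \frac{376}{27}$ ($U = -3 + \left(\frac{137}{27} + \frac{128}{-8}\right) = -3 + \left(137 \cdot \frac{1}{27} + 128 \left(- \frac{1}{8}\right)\right) = -3 + \left(\frac{137}{27} - 16\right) = -3 - \frac{295}{27} = - \frac{376}{27} \approx -13.926$)
$U^{2} = \left(- \frac{376}{27}\right)^{2} = \frac{141376}{729}$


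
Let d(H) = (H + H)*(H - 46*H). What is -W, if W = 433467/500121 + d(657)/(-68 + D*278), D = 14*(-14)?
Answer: -1080697437959/1515811182 ≈ -712.95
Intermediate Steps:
D = -196
d(H) = -90*H**2 (d(H) = (2*H)*(-45*H) = -90*H**2)
W = 1080697437959/1515811182 (W = 433467/500121 + (-90*657**2)/(-68 - 196*278) = 433467*(1/500121) + (-90*431649)/(-68 - 54488) = 48163/55569 - 38848410/(-54556) = 48163/55569 - 38848410*(-1/54556) = 48163/55569 + 19424205/27278 = 1080697437959/1515811182 ≈ 712.95)
-W = -1*1080697437959/1515811182 = -1080697437959/1515811182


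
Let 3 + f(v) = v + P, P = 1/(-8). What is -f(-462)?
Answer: 3721/8 ≈ 465.13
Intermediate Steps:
P = -⅛ ≈ -0.12500
f(v) = -25/8 + v (f(v) = -3 + (v - ⅛) = -3 + (-⅛ + v) = -25/8 + v)
-f(-462) = -(-25/8 - 462) = -1*(-3721/8) = 3721/8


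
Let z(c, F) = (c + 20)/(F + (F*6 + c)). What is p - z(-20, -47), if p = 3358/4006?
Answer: 1679/2003 ≈ 0.83824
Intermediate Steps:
z(c, F) = (20 + c)/(c + 7*F) (z(c, F) = (20 + c)/(F + (6*F + c)) = (20 + c)/(F + (c + 6*F)) = (20 + c)/(c + 7*F))
p = 1679/2003 (p = 3358*(1/4006) = 1679/2003 ≈ 0.83824)
p - z(-20, -47) = 1679/2003 - (20 - 20)/(-20 + 7*(-47)) = 1679/2003 - 0/(-20 - 329) = 1679/2003 - 0/(-349) = 1679/2003 - (-1)*0/349 = 1679/2003 - 1*0 = 1679/2003 + 0 = 1679/2003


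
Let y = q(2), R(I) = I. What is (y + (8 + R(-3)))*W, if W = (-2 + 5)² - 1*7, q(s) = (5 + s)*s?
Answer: 38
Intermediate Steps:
q(s) = s*(5 + s)
y = 14 (y = 2*(5 + 2) = 2*7 = 14)
W = 2 (W = 3² - 7 = 9 - 7 = 2)
(y + (8 + R(-3)))*W = (14 + (8 - 3))*2 = (14 + 5)*2 = 19*2 = 38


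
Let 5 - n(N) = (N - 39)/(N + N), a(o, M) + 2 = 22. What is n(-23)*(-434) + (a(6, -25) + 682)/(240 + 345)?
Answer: -182142/115 ≈ -1583.8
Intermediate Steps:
a(o, M) = 20 (a(o, M) = -2 + 22 = 20)
n(N) = 5 - (-39 + N)/(2*N) (n(N) = 5 - (N - 39)/(N + N) = 5 - (-39 + N)/(2*N))
n(-23)*(-434) + (a(6, -25) + 682)/(240 + 345) = ((3/2)*(13 + 3*(-23))/(-23))*(-434) + (20 + 682)/(240 + 345) = ((3/2)*(-1/23)*(13 - 69))*(-434) + 702/585 = ((3/2)*(-1/23)*(-56))*(-434) + 702*(1/585) = (84/23)*(-434) + 6/5 = -36456/23 + 6/5 = -182142/115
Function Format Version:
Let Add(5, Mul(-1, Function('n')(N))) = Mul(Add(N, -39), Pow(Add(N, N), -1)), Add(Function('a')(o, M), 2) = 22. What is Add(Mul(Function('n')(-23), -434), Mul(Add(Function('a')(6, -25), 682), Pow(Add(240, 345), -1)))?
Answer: Rational(-182142, 115) ≈ -1583.8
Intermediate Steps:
Function('a')(o, M) = 20 (Function('a')(o, M) = Add(-2, 22) = 20)
Function('n')(N) = Add(5, Mul(Rational(-1, 2), Pow(N, -1), Add(-39, N))) (Function('n')(N) = Add(5, Mul(-1, Mul(Add(N, -39), Pow(Add(N, N), -1)))) = Add(5, Mul(-1, Mul(Add(-39, N), Pow(Mul(2, N), -1)))) = Add(5, Mul(-1, Mul(Add(-39, N), Mul(Rational(1, 2), Pow(N, -1))))) = Add(5, Mul(-1, Mul(Rational(1, 2), Pow(N, -1), Add(-39, N)))) = Add(5, Mul(Rational(-1, 2), Pow(N, -1), Add(-39, N))))
Add(Mul(Function('n')(-23), -434), Mul(Add(Function('a')(6, -25), 682), Pow(Add(240, 345), -1))) = Add(Mul(Mul(Rational(3, 2), Pow(-23, -1), Add(13, Mul(3, -23))), -434), Mul(Add(20, 682), Pow(Add(240, 345), -1))) = Add(Mul(Mul(Rational(3, 2), Rational(-1, 23), Add(13, -69)), -434), Mul(702, Pow(585, -1))) = Add(Mul(Mul(Rational(3, 2), Rational(-1, 23), -56), -434), Mul(702, Rational(1, 585))) = Add(Mul(Rational(84, 23), -434), Rational(6, 5)) = Add(Rational(-36456, 23), Rational(6, 5)) = Rational(-182142, 115)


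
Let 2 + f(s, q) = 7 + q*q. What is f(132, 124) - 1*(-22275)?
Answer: 37656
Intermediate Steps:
f(s, q) = 5 + q² (f(s, q) = -2 + (7 + q*q) = -2 + (7 + q²) = 5 + q²)
f(132, 124) - 1*(-22275) = (5 + 124²) - 1*(-22275) = (5 + 15376) + 22275 = 15381 + 22275 = 37656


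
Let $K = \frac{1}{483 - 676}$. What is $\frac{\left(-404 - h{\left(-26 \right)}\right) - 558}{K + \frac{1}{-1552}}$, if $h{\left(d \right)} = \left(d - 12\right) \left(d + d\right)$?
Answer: $\frac{880036768}{1745} \approx 5.0432 \cdot 10^{5}$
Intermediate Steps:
$K = - \frac{1}{193}$ ($K = \frac{1}{-193} = - \frac{1}{193} \approx -0.0051813$)
$h{\left(d \right)} = 2 d \left(-12 + d\right)$ ($h{\left(d \right)} = \left(-12 + d\right) 2 d = 2 d \left(-12 + d\right)$)
$\frac{\left(-404 - h{\left(-26 \right)}\right) - 558}{K + \frac{1}{-1552}} = \frac{\left(-404 - 2 \left(-26\right) \left(-12 - 26\right)\right) - 558}{- \frac{1}{193} + \frac{1}{-1552}} = \frac{\left(-404 - 2 \left(-26\right) \left(-38\right)\right) - 558}{- \frac{1}{193} - \frac{1}{1552}} = \frac{\left(-404 - 1976\right) - 558}{- \frac{1745}{299536}} = \left(\left(-404 - 1976\right) - 558\right) \left(- \frac{299536}{1745}\right) = \left(-2380 - 558\right) \left(- \frac{299536}{1745}\right) = \left(-2938\right) \left(- \frac{299536}{1745}\right) = \frac{880036768}{1745}$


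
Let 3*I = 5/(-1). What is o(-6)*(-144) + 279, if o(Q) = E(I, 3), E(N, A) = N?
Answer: 519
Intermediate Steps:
I = -5/3 (I = (5/(-1))/3 = (5*(-1))/3 = (⅓)*(-5) = -5/3 ≈ -1.6667)
o(Q) = -5/3
o(-6)*(-144) + 279 = -5/3*(-144) + 279 = 240 + 279 = 519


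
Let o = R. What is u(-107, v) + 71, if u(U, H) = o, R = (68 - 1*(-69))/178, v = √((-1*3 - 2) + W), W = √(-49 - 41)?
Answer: 12775/178 ≈ 71.770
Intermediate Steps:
W = 3*I*√10 (W = √(-90) = 3*I*√10 ≈ 9.4868*I)
v = √(-5 + 3*I*√10) (v = √((-1*3 - 2) + 3*I*√10) = √((-3 - 2) + 3*I*√10) = √(-5 + 3*I*√10) ≈ 1.6917 + 2.8039*I)
R = 137/178 (R = (68 + 69)*(1/178) = 137*(1/178) = 137/178 ≈ 0.76966)
o = 137/178 ≈ 0.76966
u(U, H) = 137/178
u(-107, v) + 71 = 137/178 + 71 = 12775/178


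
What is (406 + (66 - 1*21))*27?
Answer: 12177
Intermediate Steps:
(406 + (66 - 1*21))*27 = (406 + (66 - 21))*27 = (406 + 45)*27 = 451*27 = 12177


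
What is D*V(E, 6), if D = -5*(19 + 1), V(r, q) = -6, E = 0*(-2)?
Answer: 600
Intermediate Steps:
E = 0
D = -100 (D = -5*20 = -100)
D*V(E, 6) = -100*(-6) = 600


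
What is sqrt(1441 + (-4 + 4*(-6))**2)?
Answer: 5*sqrt(89) ≈ 47.170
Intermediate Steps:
sqrt(1441 + (-4 + 4*(-6))**2) = sqrt(1441 + (-4 - 24)**2) = sqrt(1441 + (-28)**2) = sqrt(1441 + 784) = sqrt(2225) = 5*sqrt(89)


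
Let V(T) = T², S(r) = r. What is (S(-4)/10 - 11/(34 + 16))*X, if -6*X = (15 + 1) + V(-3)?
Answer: 31/12 ≈ 2.5833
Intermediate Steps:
X = -25/6 (X = -((15 + 1) + (-3)²)/6 = -(16 + 9)/6 = -⅙*25 = -25/6 ≈ -4.1667)
(S(-4)/10 - 11/(34 + 16))*X = (-4/10 - 11/(34 + 16))*(-25/6) = (-4*⅒ - 11/50)*(-25/6) = (-⅖ - 11*1/50)*(-25/6) = (-⅖ - 11/50)*(-25/6) = -31/50*(-25/6) = 31/12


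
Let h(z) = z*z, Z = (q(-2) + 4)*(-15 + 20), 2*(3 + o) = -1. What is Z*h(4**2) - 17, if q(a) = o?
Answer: 623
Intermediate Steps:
o = -7/2 (o = -3 + (1/2)*(-1) = -3 - 1/2 = -7/2 ≈ -3.5000)
q(a) = -7/2
Z = 5/2 (Z = (-7/2 + 4)*(-15 + 20) = (1/2)*5 = 5/2 ≈ 2.5000)
h(z) = z**2
Z*h(4**2) - 17 = 5*(4**2)**2/2 - 17 = (5/2)*16**2 - 17 = (5/2)*256 - 17 = 640 - 17 = 623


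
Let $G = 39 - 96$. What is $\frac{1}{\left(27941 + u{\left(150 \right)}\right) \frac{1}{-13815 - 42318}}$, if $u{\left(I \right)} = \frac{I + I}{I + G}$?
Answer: $- \frac{82863}{41251} \approx -2.0088$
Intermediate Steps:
$G = -57$ ($G = 39 - 96 = -57$)
$u{\left(I \right)} = \frac{2 I}{-57 + I}$ ($u{\left(I \right)} = \frac{I + I}{I - 57} = \frac{2 I}{-57 + I}$)
$\frac{1}{\left(27941 + u{\left(150 \right)}\right) \frac{1}{-13815 - 42318}} = \frac{1}{\left(27941 + 2 \cdot 150 \frac{1}{-57 + 150}\right) \frac{1}{-13815 - 42318}} = \frac{1}{\left(27941 + 2 \cdot 150 \cdot \frac{1}{93}\right) \frac{1}{-56133}} = \frac{1}{\left(27941 + 2 \cdot 150 \cdot \frac{1}{93}\right) \left(- \frac{1}{56133}\right)} = \frac{1}{\left(27941 + \frac{100}{31}\right) \left(- \frac{1}{56133}\right)} = \frac{1}{\frac{866271}{31} \left(- \frac{1}{56133}\right)} = \frac{1}{- \frac{41251}{82863}} = - \frac{82863}{41251}$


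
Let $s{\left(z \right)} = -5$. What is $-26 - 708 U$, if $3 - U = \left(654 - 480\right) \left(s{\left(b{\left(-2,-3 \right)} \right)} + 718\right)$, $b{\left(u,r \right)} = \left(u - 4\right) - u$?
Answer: $87833746$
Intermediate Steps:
$b{\left(u,r \right)} = -4$ ($b{\left(u,r \right)} = \left(u - 4\right) - u = \left(-4 + u\right) - u = -4$)
$U = -124059$ ($U = 3 - \left(654 - 480\right) \left(-5 + 718\right) = 3 - 174 \cdot 713 = 3 - 124062 = -124059$)
$-26 - 708 U = -26 - -87833772 = -26 + 87833772 = 87833746$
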